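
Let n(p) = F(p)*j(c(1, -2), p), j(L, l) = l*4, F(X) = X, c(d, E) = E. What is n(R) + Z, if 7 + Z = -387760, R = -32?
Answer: -383671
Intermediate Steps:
Z = -387767 (Z = -7 - 387760 = -387767)
j(L, l) = 4*l
n(p) = 4*p² (n(p) = p*(4*p) = 4*p²)
n(R) + Z = 4*(-32)² - 387767 = 4*1024 - 387767 = 4096 - 387767 = -383671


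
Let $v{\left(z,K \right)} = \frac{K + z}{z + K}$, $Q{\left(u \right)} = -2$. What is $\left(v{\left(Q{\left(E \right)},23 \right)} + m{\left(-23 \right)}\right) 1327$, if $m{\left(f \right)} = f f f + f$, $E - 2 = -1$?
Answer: $-16174803$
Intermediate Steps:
$E = 1$ ($E = 2 - 1 = 1$)
$v{\left(z,K \right)} = 1$ ($v{\left(z,K \right)} = \frac{K + z}{K + z} = 1$)
$m{\left(f \right)} = f + f^{3}$ ($m{\left(f \right)} = f^{2} f + f = f^{3} + f = f + f^{3}$)
$\left(v{\left(Q{\left(E \right)},23 \right)} + m{\left(-23 \right)}\right) 1327 = \left(1 + \left(-23 + \left(-23\right)^{3}\right)\right) 1327 = \left(1 - 12190\right) 1327 = \left(-12189\right) 1327 = -16174803$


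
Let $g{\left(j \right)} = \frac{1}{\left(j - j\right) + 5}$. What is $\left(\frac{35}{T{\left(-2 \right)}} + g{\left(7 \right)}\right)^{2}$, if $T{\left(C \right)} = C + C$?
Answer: $\frac{29241}{400} \approx 73.103$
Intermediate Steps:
$T{\left(C \right)} = 2 C$
$g{\left(j \right)} = \frac{1}{5}$ ($g{\left(j \right)} = \frac{1}{0 + 5} = \frac{1}{5}$)
$\left(\frac{35}{T{\left(-2 \right)}} + g{\left(7 \right)}\right)^{2} = \left(\frac{35}{2 \left(-2\right)} + \frac{1}{5}\right)^{2} = \left(\frac{35}{-4} + \frac{1}{5}\right)^{2} = \left(35 \left(- \frac{1}{4}\right) + \frac{1}{5}\right)^{2} = \left(- \frac{35}{4} + \frac{1}{5}\right)^{2} = \left(- \frac{171}{20}\right)^{2} = \frac{29241}{400}$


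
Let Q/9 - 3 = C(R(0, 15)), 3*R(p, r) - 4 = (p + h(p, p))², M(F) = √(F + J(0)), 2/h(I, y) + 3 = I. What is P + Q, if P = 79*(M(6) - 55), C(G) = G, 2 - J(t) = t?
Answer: -12914/3 + 158*√2 ≈ -4081.2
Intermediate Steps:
h(I, y) = 2/(-3 + I)
J(t) = 2 - t
M(F) = √(2 + F) (M(F) = √(F + (2 - 1*0)) = √(F + (2 + 0)) = √(F + 2) = √(2 + F))
R(p, r) = 4/3 + (p + 2/(-3 + p))²/3
P = -4345 + 158*√2 (P = 79*(√(2 + 6) - 55) = 79*(√8 - 55) = 79*(2*√2 - 55) = 79*(-55 + 2*√2) = -4345 + 158*√2 ≈ -4121.6)
Q = 121/3 (Q = 27 + 9*(4/3 + (2 + 0² - 3*0)²/(3*(-3 + 0)²)) = 27 + 9*(4/3 + (⅓)*(2 + 0 + 0)²/(-3)²) = 27 + 9*(4/3 + (⅓)*(⅑)*2²) = 27 + 9*(4/3 + (⅓)*(⅑)*4) = 27 + 9*(4/3 + 4/27) = 27 + 9*(40/27) = 27 + 40/3 = 121/3 ≈ 40.333)
P + Q = (-4345 + 158*√2) + 121/3 = -12914/3 + 158*√2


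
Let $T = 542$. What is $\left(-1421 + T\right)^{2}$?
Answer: $772641$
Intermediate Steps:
$\left(-1421 + T\right)^{2} = \left(-1421 + 542\right)^{2} = \left(-879\right)^{2} = 772641$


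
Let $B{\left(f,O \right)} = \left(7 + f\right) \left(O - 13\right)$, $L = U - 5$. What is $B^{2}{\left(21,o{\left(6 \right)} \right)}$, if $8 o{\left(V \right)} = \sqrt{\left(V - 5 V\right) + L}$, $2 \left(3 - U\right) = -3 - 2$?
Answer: $\frac{1057665}{8} - 1274 i \sqrt{94} \approx 1.3221 \cdot 10^{5} - 12352.0 i$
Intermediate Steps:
$U = \frac{11}{2}$ ($U = 3 - \frac{-3 - 2}{2} = 3 - - \frac{5}{2} = 3 + \frac{5}{2} = \frac{11}{2} \approx 5.5$)
$L = \frac{1}{2}$ ($L = \frac{11}{2} - 5 = \frac{1}{2} \approx 0.5$)
$o{\left(V \right)} = \frac{\sqrt{\frac{1}{2} - 4 V}}{8}$ ($o{\left(V \right)} = \frac{\sqrt{\left(V - 5 V\right) + \frac{1}{2}}}{8} = \frac{\sqrt{- 4 V + \frac{1}{2}}}{8} = \frac{\sqrt{\frac{1}{2} - 4 V}}{8}$)
$B{\left(f,O \right)} = \left(-13 + O\right) \left(7 + f\right)$ ($B{\left(f,O \right)} = \left(7 + f\right) \left(-13 + O\right) = \left(-13 + O\right) \left(7 + f\right)$)
$B^{2}{\left(21,o{\left(6 \right)} \right)} = \left(-91 - 273 + 7 \frac{\sqrt{2 - 96}}{16} + \frac{\sqrt{2 - 96}}{16} \cdot 21\right)^{2} = \left(-91 - 273 + 7 \frac{\sqrt{-94}}{16} + \frac{\sqrt{-94}}{16} \cdot 21\right)^{2} = \left(-91 - 273 + 7 \frac{i \sqrt{94}}{16} + \frac{i \sqrt{94}}{16} \cdot 21\right)^{2} = \left(-91 - 273 + \frac{7 i \sqrt{94}}{16} + \frac{21 i \sqrt{94}}{16}\right)^{2} = \left(-364 + \frac{7 i \sqrt{94}}{4}\right)^{2}$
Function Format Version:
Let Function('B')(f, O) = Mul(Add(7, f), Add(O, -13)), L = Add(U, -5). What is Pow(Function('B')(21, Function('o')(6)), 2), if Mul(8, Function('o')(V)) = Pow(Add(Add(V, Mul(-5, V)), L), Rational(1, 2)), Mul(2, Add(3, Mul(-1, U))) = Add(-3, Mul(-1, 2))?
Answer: Add(Rational(1057665, 8), Mul(-1274, I, Pow(94, Rational(1, 2)))) ≈ Add(1.3221e+5, Mul(-12352., I))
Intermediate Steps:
U = Rational(11, 2) (U = Add(3, Mul(Rational(-1, 2), Add(-3, Mul(-1, 2)))) = Add(3, Mul(Rational(-1, 2), Add(-3, -2))) = Add(3, Mul(Rational(-1, 2), -5)) = Add(3, Rational(5, 2)) = Rational(11, 2) ≈ 5.5000)
L = Rational(1, 2) (L = Add(Rational(11, 2), -5) = Rational(1, 2) ≈ 0.50000)
Function('o')(V) = Mul(Rational(1, 8), Pow(Add(Rational(1, 2), Mul(-4, V)), Rational(1, 2))) (Function('o')(V) = Mul(Rational(1, 8), Pow(Add(Add(V, Mul(-5, V)), Rational(1, 2)), Rational(1, 2))) = Mul(Rational(1, 8), Pow(Add(Mul(-4, V), Rational(1, 2)), Rational(1, 2))) = Mul(Rational(1, 8), Pow(Add(Rational(1, 2), Mul(-4, V)), Rational(1, 2))))
Function('B')(f, O) = Mul(Add(-13, O), Add(7, f)) (Function('B')(f, O) = Mul(Add(7, f), Add(-13, O)) = Mul(Add(-13, O), Add(7, f)))
Pow(Function('B')(21, Function('o')(6)), 2) = Pow(Add(-91, Mul(-13, 21), Mul(7, Mul(Rational(1, 16), Pow(Add(2, Mul(-16, 6)), Rational(1, 2)))), Mul(Mul(Rational(1, 16), Pow(Add(2, Mul(-16, 6)), Rational(1, 2))), 21)), 2) = Pow(Add(-91, -273, Mul(7, Mul(Rational(1, 16), Pow(Add(2, -96), Rational(1, 2)))), Mul(Mul(Rational(1, 16), Pow(Add(2, -96), Rational(1, 2))), 21)), 2) = Pow(Add(-91, -273, Mul(7, Mul(Rational(1, 16), Pow(-94, Rational(1, 2)))), Mul(Mul(Rational(1, 16), Pow(-94, Rational(1, 2))), 21)), 2) = Pow(Add(-91, -273, Mul(7, Mul(Rational(1, 16), Mul(I, Pow(94, Rational(1, 2))))), Mul(Mul(Rational(1, 16), Mul(I, Pow(94, Rational(1, 2)))), 21)), 2) = Pow(Add(-91, -273, Mul(7, Mul(Rational(1, 16), I, Pow(94, Rational(1, 2)))), Mul(Mul(Rational(1, 16), I, Pow(94, Rational(1, 2))), 21)), 2) = Pow(Add(-91, -273, Mul(Rational(7, 16), I, Pow(94, Rational(1, 2))), Mul(Rational(21, 16), I, Pow(94, Rational(1, 2)))), 2) = Pow(Add(-364, Mul(Rational(7, 4), I, Pow(94, Rational(1, 2)))), 2)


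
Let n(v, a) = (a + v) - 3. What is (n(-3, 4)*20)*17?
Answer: -680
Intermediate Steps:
n(v, a) = -3 + a + v
(n(-3, 4)*20)*17 = ((-3 + 4 - 3)*20)*17 = -2*20*17 = -40*17 = -680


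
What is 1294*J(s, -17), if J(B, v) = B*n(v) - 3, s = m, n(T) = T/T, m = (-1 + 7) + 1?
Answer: 5176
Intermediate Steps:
m = 7 (m = 6 + 1 = 7)
n(T) = 1
s = 7
J(B, v) = -3 + B (J(B, v) = B*1 - 3 = B - 3 = -3 + B)
1294*J(s, -17) = 1294*(-3 + 7) = 1294*4 = 5176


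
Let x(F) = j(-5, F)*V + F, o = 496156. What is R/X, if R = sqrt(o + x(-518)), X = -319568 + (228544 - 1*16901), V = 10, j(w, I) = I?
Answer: -sqrt(490458)/107925 ≈ -0.0064890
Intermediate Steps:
x(F) = 11*F (x(F) = F*10 + F = 10*F + F = 11*F)
X = -107925 (X = -319568 + (228544 - 16901) = -319568 + 211643 = -107925)
R = sqrt(490458) (R = sqrt(496156 + 11*(-518)) = sqrt(496156 - 5698) = sqrt(490458) ≈ 700.33)
R/X = sqrt(490458)/(-107925) = sqrt(490458)*(-1/107925) = -sqrt(490458)/107925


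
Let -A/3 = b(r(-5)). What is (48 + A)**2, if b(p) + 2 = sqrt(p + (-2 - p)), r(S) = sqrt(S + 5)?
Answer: 2898 - 324*I*sqrt(2) ≈ 2898.0 - 458.21*I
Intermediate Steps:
r(S) = sqrt(5 + S)
b(p) = -2 + I*sqrt(2) (b(p) = -2 + sqrt(p + (-2 - p)) = -2 + sqrt(-2) = -2 + I*sqrt(2))
A = 6 - 3*I*sqrt(2) (A = -3*(-2 + I*sqrt(2)) = 6 - 3*I*sqrt(2) ≈ 6.0 - 4.2426*I)
(48 + A)**2 = (48 + (6 - 3*I*sqrt(2)))**2 = (54 - 3*I*sqrt(2))**2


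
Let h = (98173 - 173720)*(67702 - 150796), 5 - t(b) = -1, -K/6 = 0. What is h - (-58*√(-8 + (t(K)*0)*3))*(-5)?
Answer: 6277502418 - 580*I*√2 ≈ 6.2775e+9 - 820.24*I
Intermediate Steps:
K = 0 (K = -6*0 = 0)
t(b) = 6 (t(b) = 5 - 1*(-1) = 5 + 1 = 6)
h = 6277502418 (h = -75547*(-83094) = 6277502418)
h - (-58*√(-8 + (t(K)*0)*3))*(-5) = 6277502418 - (-58*√(-8 + (6*0)*3))*(-5) = 6277502418 - (-58*√(-8 + 0*3))*(-5) = 6277502418 - (-58*√(-8 + 0))*(-5) = 6277502418 - (-116*I*√2)*(-5) = 6277502418 - 580*I*√2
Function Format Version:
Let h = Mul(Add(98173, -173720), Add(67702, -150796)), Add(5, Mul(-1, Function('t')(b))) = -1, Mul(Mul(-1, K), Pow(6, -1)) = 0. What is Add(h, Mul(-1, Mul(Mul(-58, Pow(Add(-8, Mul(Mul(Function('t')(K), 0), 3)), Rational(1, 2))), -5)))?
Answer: Add(6277502418, Mul(-580, I, Pow(2, Rational(1, 2)))) ≈ Add(6.2775e+9, Mul(-820.24, I))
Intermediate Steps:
K = 0 (K = Mul(-6, 0) = 0)
Function('t')(b) = 6 (Function('t')(b) = Add(5, Mul(-1, -1)) = Add(5, 1) = 6)
h = 6277502418 (h = Mul(-75547, -83094) = 6277502418)
Add(h, Mul(-1, Mul(Mul(-58, Pow(Add(-8, Mul(Mul(Function('t')(K), 0), 3)), Rational(1, 2))), -5))) = Add(6277502418, Mul(-1, Mul(Mul(-58, Pow(Add(-8, Mul(Mul(6, 0), 3)), Rational(1, 2))), -5))) = Add(6277502418, Mul(-1, Mul(Mul(-58, Pow(Add(-8, Mul(0, 3)), Rational(1, 2))), -5))) = Add(6277502418, Mul(-1, Mul(Mul(-58, Pow(Add(-8, 0), Rational(1, 2))), -5))) = Add(6277502418, Mul(-1, Mul(Mul(-58, Pow(-8, Rational(1, 2))), -5))) = Add(6277502418, Mul(-1, Mul(Mul(-58, Mul(2, I, Pow(2, Rational(1, 2)))), -5))) = Add(6277502418, Mul(-1, Mul(Mul(-116, I, Pow(2, Rational(1, 2))), -5))) = Add(6277502418, Mul(-1, Mul(580, I, Pow(2, Rational(1, 2))))) = Add(6277502418, Mul(-580, I, Pow(2, Rational(1, 2))))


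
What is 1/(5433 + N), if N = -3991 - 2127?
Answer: -1/685 ≈ -0.0014599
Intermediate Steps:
N = -6118
1/(5433 + N) = 1/(5433 - 6118) = 1/(-685) = -1/685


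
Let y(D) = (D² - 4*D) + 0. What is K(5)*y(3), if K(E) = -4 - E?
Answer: 27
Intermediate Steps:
y(D) = D² - 4*D
K(5)*y(3) = (-4 - 1*5)*(3*(-4 + 3)) = (-4 - 5)*(3*(-1)) = -9*(-3) = 27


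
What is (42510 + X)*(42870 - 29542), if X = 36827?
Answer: 1057403536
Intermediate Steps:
(42510 + X)*(42870 - 29542) = (42510 + 36827)*(42870 - 29542) = 79337*13328 = 1057403536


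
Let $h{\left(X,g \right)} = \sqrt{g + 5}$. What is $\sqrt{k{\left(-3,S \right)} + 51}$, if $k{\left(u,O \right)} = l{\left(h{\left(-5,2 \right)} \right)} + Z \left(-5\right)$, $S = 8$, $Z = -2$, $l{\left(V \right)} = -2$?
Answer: $\sqrt{59} \approx 7.6811$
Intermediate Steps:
$h{\left(X,g \right)} = \sqrt{5 + g}$
$k{\left(u,O \right)} = 8$ ($k{\left(u,O \right)} = -2 - -10 = -2 + 10 = 8$)
$\sqrt{k{\left(-3,S \right)} + 51} = \sqrt{8 + 51} = \sqrt{59}$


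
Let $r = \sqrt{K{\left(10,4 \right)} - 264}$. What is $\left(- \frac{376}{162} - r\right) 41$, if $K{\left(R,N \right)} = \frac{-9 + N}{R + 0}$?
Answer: $- \frac{7708}{81} - \frac{943 i \sqrt{2}}{2} \approx -95.161 - 666.8 i$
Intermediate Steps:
$K{\left(R,N \right)} = \frac{-9 + N}{R}$
$r = \frac{23 i \sqrt{2}}{2}$ ($r = \sqrt{\frac{-9 + 4}{10} - 264} = \sqrt{\frac{1}{10} \left(-5\right) - 264} = \sqrt{- \frac{1}{2} - 264} = \sqrt{- \frac{529}{2}} = \frac{23 i \sqrt{2}}{2} \approx 16.263 i$)
$\left(- \frac{376}{162} - r\right) 41 = \left(- \frac{376}{162} - \frac{23 i \sqrt{2}}{2}\right) 41 = \left(\left(-376\right) \frac{1}{162} - \frac{23 i \sqrt{2}}{2}\right) 41 = \left(- \frac{188}{81} - \frac{23 i \sqrt{2}}{2}\right) 41 = - \frac{7708}{81} - \frac{943 i \sqrt{2}}{2}$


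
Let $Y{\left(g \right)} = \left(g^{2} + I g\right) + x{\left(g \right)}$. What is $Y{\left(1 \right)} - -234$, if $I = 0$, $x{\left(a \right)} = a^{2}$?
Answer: $236$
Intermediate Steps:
$Y{\left(g \right)} = 2 g^{2}$ ($Y{\left(g \right)} = \left(g^{2} + 0 g\right) + g^{2} = \left(g^{2} + 0\right) + g^{2} = g^{2} + g^{2} = 2 g^{2}$)
$Y{\left(1 \right)} - -234 = 2 \cdot 1^{2} - -234 = 2 \cdot 1 + 234 = 2 + 234 = 236$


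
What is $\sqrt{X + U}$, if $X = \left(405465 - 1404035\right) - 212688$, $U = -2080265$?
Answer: $i \sqrt{3291523} \approx 1814.3 i$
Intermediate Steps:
$X = -1211258$ ($X = -998570 - 212688 = -1211258$)
$\sqrt{X + U} = \sqrt{-1211258 - 2080265} = \sqrt{-3291523} = i \sqrt{3291523}$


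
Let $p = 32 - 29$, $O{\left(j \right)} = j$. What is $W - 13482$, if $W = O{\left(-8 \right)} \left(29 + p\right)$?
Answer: $-13738$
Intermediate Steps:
$p = 3$
$W = -256$ ($W = - 8 \left(29 + 3\right) = \left(-8\right) 32 = -256$)
$W - 13482 = -256 - 13482 = -13738$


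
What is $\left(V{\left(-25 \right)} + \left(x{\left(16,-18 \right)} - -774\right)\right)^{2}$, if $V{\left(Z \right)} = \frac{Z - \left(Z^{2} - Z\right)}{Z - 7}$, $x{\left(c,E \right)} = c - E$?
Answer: $\frac{703893961}{1024} \approx 6.874 \cdot 10^{5}$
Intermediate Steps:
$V{\left(Z \right)} = \frac{- Z^{2} + 2 Z}{-7 + Z}$
$\left(V{\left(-25 \right)} + \left(x{\left(16,-18 \right)} - -774\right)\right)^{2} = \left(- \frac{25 \left(2 - -25\right)}{-7 - 25} + \left(\left(16 - -18\right) - -774\right)\right)^{2} = \left(- \frac{25 \left(2 + 25\right)}{-32} + \left(\left(16 + 18\right) + 774\right)\right)^{2} = \left(\left(-25\right) \left(- \frac{1}{32}\right) 27 + \left(34 + 774\right)\right)^{2} = \left(\frac{675}{32} + 808\right)^{2} = \left(\frac{26531}{32}\right)^{2} = \frac{703893961}{1024}$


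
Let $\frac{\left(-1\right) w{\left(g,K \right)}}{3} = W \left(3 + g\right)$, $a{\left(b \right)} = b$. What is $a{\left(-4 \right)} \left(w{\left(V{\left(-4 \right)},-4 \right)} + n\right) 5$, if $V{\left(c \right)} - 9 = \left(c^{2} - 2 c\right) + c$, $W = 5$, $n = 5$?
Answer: $9500$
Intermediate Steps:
$V{\left(c \right)} = 9 + c^{2} - c$ ($V{\left(c \right)} = 9 + \left(\left(c^{2} - 2 c\right) + c\right) = 9 + \left(c^{2} - c\right) = 9 + c^{2} - c$)
$w{\left(g,K \right)} = -45 - 15 g$ ($w{\left(g,K \right)} = - 3 \cdot 5 \left(3 + g\right) = - 3 \left(15 + 5 g\right) = -45 - 15 g$)
$a{\left(-4 \right)} \left(w{\left(V{\left(-4 \right)},-4 \right)} + n\right) 5 = - 4 \left(\left(-45 - 15 \left(9 + \left(-4\right)^{2} - -4\right)\right) + 5\right) 5 = - 4 \left(\left(-45 - 15 \left(9 + 16 + 4\right)\right) + 5\right) 5 = - 4 \left(\left(-45 - 435\right) + 5\right) 5 = - 4 \left(-480 + 5\right) 5 = - 4 \left(\left(-475\right) 5\right) = \left(-4\right) \left(-2375\right) = 9500$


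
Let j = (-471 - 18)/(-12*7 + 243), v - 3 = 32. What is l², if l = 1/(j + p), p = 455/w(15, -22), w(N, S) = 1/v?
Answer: 2809/712103075044 ≈ 3.9447e-9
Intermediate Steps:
v = 35 (v = 3 + 32 = 35)
w(N, S) = 1/35
j = -163/53 (j = -489/(-84 + 243) = -489/159 = -489*1/159 = -163/53 ≈ -3.0755)
p = 15925 (p = 455/(1/35) = 455*35 = 15925)
l = 53/843862 (l = 1/(-163/53 + 15925) = 1/(843862/53) = 53/843862 ≈ 6.2807e-5)
l² = (53/843862)² = 2809/712103075044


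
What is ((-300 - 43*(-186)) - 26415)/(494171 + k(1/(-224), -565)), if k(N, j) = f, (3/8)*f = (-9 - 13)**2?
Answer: -56151/1486385 ≈ -0.037777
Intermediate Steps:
f = 3872/3 (f = 8*(-9 - 13)**2/3 = (8/3)*(-22)**2 = (8/3)*484 = 3872/3 ≈ 1290.7)
k(N, j) = 3872/3
((-300 - 43*(-186)) - 26415)/(494171 + k(1/(-224), -565)) = ((-300 - 43*(-186)) - 26415)/(494171 + 3872/3) = ((-300 + 7998) - 26415)/(1486385/3) = (7698 - 26415)*(3/1486385) = -18717*3/1486385 = -56151/1486385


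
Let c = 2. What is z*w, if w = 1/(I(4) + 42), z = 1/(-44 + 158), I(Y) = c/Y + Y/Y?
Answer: 1/4959 ≈ 0.00020165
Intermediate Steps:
I(Y) = 1 + 2/Y (I(Y) = 2/Y + Y/Y = 2/Y + 1 = 1 + 2/Y)
z = 1/114 ≈ 0.0087719
w = 2/87 (w = 1/((2 + 4)/4 + 42) = 1/((¼)*6 + 42) = 1/(3/2 + 42) = 1/(87/2) = 2/87 ≈ 0.022988)
z*w = (1/114)*(2/87) = 1/4959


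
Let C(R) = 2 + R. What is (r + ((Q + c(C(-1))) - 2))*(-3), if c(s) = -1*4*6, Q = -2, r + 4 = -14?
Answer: 138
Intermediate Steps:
r = -18 (r = -4 - 14 = -18)
c(s) = -24 (c(s) = -4*6 = -24)
(r + ((Q + c(C(-1))) - 2))*(-3) = (-18 + ((-2 - 24) - 2))*(-3) = (-18 + (-26 - 2))*(-3) = (-18 - 28)*(-3) = -46*(-3) = 138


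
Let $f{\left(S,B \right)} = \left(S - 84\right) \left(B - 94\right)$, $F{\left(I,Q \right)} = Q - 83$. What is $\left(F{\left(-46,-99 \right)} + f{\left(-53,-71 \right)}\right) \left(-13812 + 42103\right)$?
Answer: $634369093$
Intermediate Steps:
$F{\left(I,Q \right)} = -83 + Q$
$f{\left(S,B \right)} = \left(-94 + B\right) \left(-84 + S\right)$ ($f{\left(S,B \right)} = \left(-84 + S\right) \left(-94 + B\right) = \left(-94 + B\right) \left(-84 + S\right)$)
$\left(F{\left(-46,-99 \right)} + f{\left(-53,-71 \right)}\right) \left(-13812 + 42103\right) = \left(\left(-83 - 99\right) - -22605\right) \left(-13812 + 42103\right) = \left(-182 + \left(7896 + 4982 + 5964 + 3763\right)\right) 28291 = \left(-182 + 22605\right) 28291 = 22423 \cdot 28291 = 634369093$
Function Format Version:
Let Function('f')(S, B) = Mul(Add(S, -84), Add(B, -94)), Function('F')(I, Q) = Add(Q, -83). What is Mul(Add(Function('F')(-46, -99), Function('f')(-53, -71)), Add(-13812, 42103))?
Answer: 634369093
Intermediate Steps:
Function('F')(I, Q) = Add(-83, Q)
Function('f')(S, B) = Mul(Add(-94, B), Add(-84, S)) (Function('f')(S, B) = Mul(Add(-84, S), Add(-94, B)) = Mul(Add(-94, B), Add(-84, S)))
Mul(Add(Function('F')(-46, -99), Function('f')(-53, -71)), Add(-13812, 42103)) = Mul(Add(Add(-83, -99), Add(7896, Mul(-94, -53), Mul(-84, -71), Mul(-71, -53))), Add(-13812, 42103)) = Mul(Add(-182, Add(7896, 4982, 5964, 3763)), 28291) = Mul(Add(-182, 22605), 28291) = Mul(22423, 28291) = 634369093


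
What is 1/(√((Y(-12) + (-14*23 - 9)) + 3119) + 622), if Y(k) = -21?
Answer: 622/384117 - √2767/384117 ≈ 0.0014824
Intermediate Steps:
1/(√((Y(-12) + (-14*23 - 9)) + 3119) + 622) = 1/(√((-21 + (-14*23 - 9)) + 3119) + 622) = 1/(√((-21 + (-322 - 9)) + 3119) + 622) = 1/(√((-21 - 331) + 3119) + 622) = 1/(√(-352 + 3119) + 622) = 1/(√2767 + 622) = 1/(622 + √2767)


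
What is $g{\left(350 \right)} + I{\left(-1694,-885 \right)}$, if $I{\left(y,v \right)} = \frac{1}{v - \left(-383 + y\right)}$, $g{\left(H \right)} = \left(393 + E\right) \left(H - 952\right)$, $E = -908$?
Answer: $\frac{369555761}{1192} \approx 3.1003 \cdot 10^{5}$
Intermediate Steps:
$g{\left(H \right)} = 490280 - 515 H$ ($g{\left(H \right)} = \left(393 - 908\right) \left(H - 952\right) = - 515 \left(-952 + H\right) = 490280 - 515 H$)
$I{\left(y,v \right)} = \frac{1}{383 + v - y}$
$g{\left(350 \right)} + I{\left(-1694,-885 \right)} = \left(490280 - 180250\right) + \frac{1}{383 - 885 - -1694} = \left(490280 - 180250\right) + \frac{1}{383 - 885 + 1694} = 310030 + \frac{1}{1192} = \frac{369555761}{1192}$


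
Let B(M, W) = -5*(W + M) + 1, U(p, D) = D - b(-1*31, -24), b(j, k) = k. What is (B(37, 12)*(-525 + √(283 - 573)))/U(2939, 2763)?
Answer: 42700/929 - 244*I*√290/2787 ≈ 45.963 - 1.4909*I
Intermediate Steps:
U(p, D) = 24 + D (U(p, D) = D - 1*(-24) = D + 24 = 24 + D)
B(M, W) = 1 - 5*M - 5*W (B(M, W) = -5*(M + W) + 1 = (-5*M - 5*W) + 1 = 1 - 5*M - 5*W)
(B(37, 12)*(-525 + √(283 - 573)))/U(2939, 2763) = ((1 - 5*37 - 5*12)*(-525 + √(283 - 573)))/(24 + 2763) = ((1 - 185 - 60)*(-525 + √(-290)))/2787 = -244*(-525 + I*√290)*(1/2787) = (128100 - 244*I*√290)*(1/2787) = 42700/929 - 244*I*√290/2787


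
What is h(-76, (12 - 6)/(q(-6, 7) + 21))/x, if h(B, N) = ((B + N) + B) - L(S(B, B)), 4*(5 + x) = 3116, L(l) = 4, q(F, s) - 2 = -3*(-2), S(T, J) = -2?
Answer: -251/1247 ≈ -0.20128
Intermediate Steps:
q(F, s) = 8 (q(F, s) = 2 - 3*(-2) = 2 + 6 = 8)
x = 774 (x = -5 + (¼)*3116 = -5 + 779 = 774)
h(B, N) = -4 + N + 2*B (h(B, N) = ((B + N) + B) - 1*4 = (N + 2*B) - 4 = -4 + N + 2*B)
h(-76, (12 - 6)/(q(-6, 7) + 21))/x = (-4 + (12 - 6)/(8 + 21) + 2*(-76))/774 = (-4 + 6/29 - 152)*(1/774) = -4518/29*1/774 = -251/1247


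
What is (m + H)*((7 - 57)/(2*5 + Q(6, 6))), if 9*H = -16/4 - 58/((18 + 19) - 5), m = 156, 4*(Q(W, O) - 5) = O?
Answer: -186425/396 ≈ -470.77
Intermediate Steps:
Q(W, O) = 5 + O/4
H = -31/48 (H = (-16/4 - 58/((18 + 19) - 5))/9 = (-16*1/4 - 58/(37 - 5))/9 = (-4 - 58/32)/9 = (-4 - 58*1/32)/9 = (-4 - 29/16)/9 = (1/9)*(-93/16) = -31/48 ≈ -0.64583)
(m + H)*((7 - 57)/(2*5 + Q(6, 6))) = (156 - 31/48)*((7 - 57)/(2*5 + (5 + (1/4)*6))) = 7457*(-50/(10 + (5 + 3/2)))/48 = 7457*(-50/(10 + 13/2))/48 = 7457*(-50/33/2)/48 = 7457*(-50*2/33)/48 = (7457/48)*(-100/33) = -186425/396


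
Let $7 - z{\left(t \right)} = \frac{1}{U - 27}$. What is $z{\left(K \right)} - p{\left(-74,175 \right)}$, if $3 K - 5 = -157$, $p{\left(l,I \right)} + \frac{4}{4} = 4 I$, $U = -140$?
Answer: $- \frac{115563}{167} \approx -691.99$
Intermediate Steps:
$p{\left(l,I \right)} = -1 + 4 I$
$K = - \frac{152}{3}$ ($K = \frac{5}{3} + \frac{1}{3} \left(-157\right) = \frac{5}{3} - \frac{157}{3} = - \frac{152}{3} \approx -50.667$)
$z{\left(t \right)} = \frac{1170}{167}$ ($z{\left(t \right)} = 7 - \frac{1}{-140 - 27} = 7 - \frac{1}{-167} = 7 - - \frac{1}{167} = 7 + \frac{1}{167} = \frac{1170}{167}$)
$z{\left(K \right)} - p{\left(-74,175 \right)} = \frac{1170}{167} - \left(-1 + 4 \cdot 175\right) = \frac{1170}{167} - \left(-1 + 700\right) = \frac{1170}{167} - 699 = - \frac{115563}{167}$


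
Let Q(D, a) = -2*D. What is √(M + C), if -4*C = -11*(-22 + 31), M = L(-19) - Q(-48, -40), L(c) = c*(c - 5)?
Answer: 9*√19/2 ≈ 19.615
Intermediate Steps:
L(c) = c*(-5 + c)
M = 360 (M = -19*(-5 - 19) - (-2)*(-48) = -19*(-24) - 1*96 = 456 - 96 = 360)
C = 99/4 (C = -(-11)*(-22 + 31)/4 = -(-11)*9/4 = -¼*(-99) = 99/4 ≈ 24.750)
√(M + C) = √(360 + 99/4) = √(1539/4) = 9*√19/2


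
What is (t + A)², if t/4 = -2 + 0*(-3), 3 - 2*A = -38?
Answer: 625/4 ≈ 156.25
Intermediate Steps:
A = 41/2 (A = 3/2 - ½*(-38) = 3/2 + 19 = 41/2 ≈ 20.500)
t = -8 (t = 4*(-2 + 0*(-3)) = 4*(-2 + 0) = 4*(-2) = -8)
(t + A)² = (-8 + 41/2)² = (25/2)² = 625/4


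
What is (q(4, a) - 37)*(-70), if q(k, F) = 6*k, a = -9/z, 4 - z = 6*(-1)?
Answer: 910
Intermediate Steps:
z = 10 (z = 4 - 6*(-1) = 4 - 1*(-6) = 4 + 6 = 10)
a = -9/10 ≈ -0.90000
(q(4, a) - 37)*(-70) = (6*4 - 37)*(-70) = (24 - 37)*(-70) = -13*(-70) = 910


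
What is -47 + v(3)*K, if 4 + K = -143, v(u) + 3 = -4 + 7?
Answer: -47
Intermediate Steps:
v(u) = 0 (v(u) = -3 + (-4 + 7) = -3 + 3 = 0)
K = -147 (K = -4 - 143 = -147)
-47 + v(3)*K = -47 + 0*(-147) = -47 + 0 = -47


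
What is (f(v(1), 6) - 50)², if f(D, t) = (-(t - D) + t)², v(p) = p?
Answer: 2401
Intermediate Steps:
f(D, t) = D² (f(D, t) = ((D - t) + t)² = D²)
(f(v(1), 6) - 50)² = (1² - 50)² = (1 - 50)² = (-49)² = 2401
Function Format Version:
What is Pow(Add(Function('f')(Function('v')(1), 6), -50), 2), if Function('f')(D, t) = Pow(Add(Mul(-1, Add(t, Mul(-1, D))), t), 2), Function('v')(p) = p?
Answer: 2401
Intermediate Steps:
Function('f')(D, t) = Pow(D, 2) (Function('f')(D, t) = Pow(Add(Add(D, Mul(-1, t)), t), 2) = Pow(D, 2))
Pow(Add(Function('f')(Function('v')(1), 6), -50), 2) = Pow(Add(Pow(1, 2), -50), 2) = Pow(Add(1, -50), 2) = Pow(-49, 2) = 2401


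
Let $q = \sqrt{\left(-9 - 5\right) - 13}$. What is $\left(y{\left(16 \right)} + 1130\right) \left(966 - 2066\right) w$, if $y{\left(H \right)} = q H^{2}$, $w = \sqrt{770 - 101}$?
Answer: $- 1243000 \sqrt{669} - 2534400 i \sqrt{223} \approx -3.215 \cdot 10^{7} - 3.7847 \cdot 10^{7} i$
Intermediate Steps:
$w = \sqrt{669} \approx 25.865$
$q = 3 i \sqrt{3}$ ($q = \sqrt{-14 - 13} = \sqrt{-27} = 3 i \sqrt{3} \approx 5.1962 i$)
$y{\left(H \right)} = 3 i \sqrt{3} H^{2}$
$\left(y{\left(16 \right)} + 1130\right) \left(966 - 2066\right) w = \left(3 i \sqrt{3} \cdot 16^{2} + 1130\right) \left(966 - 2066\right) \sqrt{669} = \left(3 i \sqrt{3} \cdot 256 + 1130\right) \left(-1100\right) \sqrt{669} = \left(768 i \sqrt{3} + 1130\right) \left(-1100\right) \sqrt{669} = \left(1130 + 768 i \sqrt{3}\right) \left(-1100\right) \sqrt{669} = \left(-1243000 - 844800 i \sqrt{3}\right) \sqrt{669} = \sqrt{669} \left(-1243000 - 844800 i \sqrt{3}\right)$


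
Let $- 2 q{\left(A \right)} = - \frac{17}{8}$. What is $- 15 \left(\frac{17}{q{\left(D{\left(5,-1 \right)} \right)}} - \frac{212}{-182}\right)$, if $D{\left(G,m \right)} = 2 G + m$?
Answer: $- \frac{23430}{91} \approx -257.47$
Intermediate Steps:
$D{\left(G,m \right)} = m + 2 G$
$q{\left(A \right)} = \frac{17}{16}$ ($q{\left(A \right)} = - \frac{\left(-17\right) \frac{1}{8}}{2} = \left(- \frac{1}{2}\right) \left(- \frac{17}{8}\right) = \frac{17}{16}$)
$- 15 \left(\frac{17}{q{\left(D{\left(5,-1 \right)} \right)}} - \frac{212}{-182}\right) = - 15 \left(\frac{17}{\frac{17}{16}} - \frac{212}{-182}\right) = - 15 \left(17 \cdot \frac{16}{17} - - \frac{106}{91}\right) = - 15 \left(16 + \frac{106}{91}\right) = \left(-15\right) \frac{1562}{91} = - \frac{23430}{91}$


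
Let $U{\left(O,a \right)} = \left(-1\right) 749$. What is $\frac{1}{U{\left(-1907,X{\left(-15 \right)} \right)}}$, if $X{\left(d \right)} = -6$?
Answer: $- \frac{1}{749} \approx -0.0013351$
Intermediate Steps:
$U{\left(O,a \right)} = -749$
$\frac{1}{U{\left(-1907,X{\left(-15 \right)} \right)}} = \frac{1}{-749} = - \frac{1}{749}$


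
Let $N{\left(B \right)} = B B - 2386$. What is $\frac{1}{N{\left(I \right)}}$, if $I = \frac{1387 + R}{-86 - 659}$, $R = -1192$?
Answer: $- \frac{22201}{52970065} \approx -0.00041912$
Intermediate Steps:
$I = - \frac{39}{149}$ ($I = \frac{1387 - 1192}{-86 - 659} = \frac{195}{-745} = 195 \left(- \frac{1}{745}\right) = - \frac{39}{149} \approx -0.26174$)
$N{\left(B \right)} = -2386 + B^{2}$ ($N{\left(B \right)} = B^{2} - 2386 = -2386 + B^{2}$)
$\frac{1}{N{\left(I \right)}} = \frac{1}{-2386 + \left(- \frac{39}{149}\right)^{2}} = \frac{1}{-2386 + \frac{1521}{22201}} = \frac{1}{- \frac{52970065}{22201}} = - \frac{22201}{52970065}$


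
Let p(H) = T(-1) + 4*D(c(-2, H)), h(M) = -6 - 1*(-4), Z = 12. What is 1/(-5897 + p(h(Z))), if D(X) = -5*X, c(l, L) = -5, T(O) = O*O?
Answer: -1/5796 ≈ -0.00017253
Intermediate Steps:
T(O) = O²
h(M) = -2 (h(M) = -6 + 4 = -2)
p(H) = 101 (p(H) = (-1)² + 4*(-5*(-5)) = 1 + 4*25 = 1 + 100 = 101)
1/(-5897 + p(h(Z))) = 1/(-5897 + 101) = 1/(-5796) = -1/5796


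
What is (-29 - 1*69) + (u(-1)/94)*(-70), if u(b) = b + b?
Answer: -4536/47 ≈ -96.511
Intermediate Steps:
u(b) = 2*b
(-29 - 1*69) + (u(-1)/94)*(-70) = (-29 - 1*69) + ((2*(-1))/94)*(-70) = (-29 - 69) - 2*1/94*(-70) = -98 - 1/47*(-70) = -98 + 70/47 = -4536/47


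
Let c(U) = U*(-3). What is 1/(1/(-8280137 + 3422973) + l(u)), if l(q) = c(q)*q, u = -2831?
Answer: -4857164/116784111495013 ≈ -4.1591e-8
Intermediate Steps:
c(U) = -3*U
l(q) = -3*q² (l(q) = (-3*q)*q = -3*q²)
1/(1/(-8280137 + 3422973) + l(u)) = 1/(1/(-8280137 + 3422973) - 3*(-2831)²) = 1/(1/(-4857164) - 3*8014561) = 1/(-1/4857164 - 24043683) = 1/(-116784111495013/4857164) = -4857164/116784111495013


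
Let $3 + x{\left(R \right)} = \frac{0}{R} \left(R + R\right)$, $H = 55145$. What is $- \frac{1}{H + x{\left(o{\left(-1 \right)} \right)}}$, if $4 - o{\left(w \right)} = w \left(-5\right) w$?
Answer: $- \frac{1}{55142} \approx -1.8135 \cdot 10^{-5}$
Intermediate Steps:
$o{\left(w \right)} = 4 + 5 w^{2}$ ($o{\left(w \right)} = 4 - w \left(-5\right) w = 4 - - 5 w w = 4 - - 5 w^{2} = 4 + 5 w^{2}$)
$x{\left(R \right)} = -3$ ($x{\left(R \right)} = -3 + \frac{0}{R} \left(R + R\right) = -3 + 0 \cdot 2 R = -3 + 0 = -3$)
$- \frac{1}{H + x{\left(o{\left(-1 \right)} \right)}} = - \frac{1}{55145 - 3} = - \frac{1}{55142}$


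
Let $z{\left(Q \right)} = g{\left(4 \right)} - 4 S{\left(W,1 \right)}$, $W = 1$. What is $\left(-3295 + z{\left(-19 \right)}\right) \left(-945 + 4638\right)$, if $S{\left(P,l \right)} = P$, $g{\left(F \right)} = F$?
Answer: $-12168435$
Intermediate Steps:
$z{\left(Q \right)} = 0$ ($z{\left(Q \right)} = 4 - 4 = 0$)
$\left(-3295 + z{\left(-19 \right)}\right) \left(-945 + 4638\right) = \left(-3295 + 0\right) \left(-945 + 4638\right) = \left(-3295\right) 3693 = -12168435$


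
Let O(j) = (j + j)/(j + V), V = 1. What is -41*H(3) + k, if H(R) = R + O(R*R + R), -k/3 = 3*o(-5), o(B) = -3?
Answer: -2232/13 ≈ -171.69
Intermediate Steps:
k = 27 (k = -9*(-3) = -3*(-9) = 27)
O(j) = 2*j/(1 + j) (O(j) = (j + j)/(j + 1) = (2*j)/(1 + j) = 2*j/(1 + j))
H(R) = R + 2*(R + R**2)/(1 + R + R**2) (H(R) = R + 2*(R*R + R)/(1 + (R*R + R)) = R + 2*(R**2 + R)/(1 + (R**2 + R)) = R + 2*(R + R**2)/(1 + (R + R**2)) = R + 2*(R + R**2)/(1 + R + R**2))
-41*H(3) + k = -123*(3 + 3**2 + 3*3)/(1 + 3 + 3**2) + 27 = -123*(3 + 9 + 9)/(1 + 3 + 9) + 27 = -123*21/13 + 27 = -41*63/13 + 27 = -2583/13 + 27 = -2232/13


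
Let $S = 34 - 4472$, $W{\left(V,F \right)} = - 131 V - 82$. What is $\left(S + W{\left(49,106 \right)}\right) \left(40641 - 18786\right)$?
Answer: $-239071845$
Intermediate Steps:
$W{\left(V,F \right)} = -82 - 131 V$
$S = -4438$ ($S = 34 - 4472 = -4438$)
$\left(S + W{\left(49,106 \right)}\right) \left(40641 - 18786\right) = \left(-4438 - 6501\right) \left(40641 - 18786\right) = \left(-4438 - 6501\right) 21855 = \left(-10939\right) 21855 = -239071845$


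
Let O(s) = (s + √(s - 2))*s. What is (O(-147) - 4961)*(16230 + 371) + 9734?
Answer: 276383182 - 2440347*I*√149 ≈ 2.7638e+8 - 2.9788e+7*I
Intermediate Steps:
O(s) = s*(s + √(-2 + s)) (O(s) = (s + √(-2 + s))*s = s*(s + √(-2 + s)))
(O(-147) - 4961)*(16230 + 371) + 9734 = (-147*(-147 + √(-2 - 147)) - 4961)*(16230 + 371) + 9734 = (-147*(-147 + √(-149)) - 4961)*16601 + 9734 = (-147*(-147 + I*√149) - 4961)*16601 + 9734 = ((21609 - 147*I*√149) - 4961)*16601 + 9734 = (16648 - 147*I*√149)*16601 + 9734 = (276373448 - 2440347*I*√149) + 9734 = 276383182 - 2440347*I*√149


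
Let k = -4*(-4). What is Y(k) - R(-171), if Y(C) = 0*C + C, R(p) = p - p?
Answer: 16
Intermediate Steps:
k = 16
R(p) = 0
Y(C) = C (Y(C) = 0 + C = C)
Y(k) - R(-171) = 16 - 1*0 = 16 + 0 = 16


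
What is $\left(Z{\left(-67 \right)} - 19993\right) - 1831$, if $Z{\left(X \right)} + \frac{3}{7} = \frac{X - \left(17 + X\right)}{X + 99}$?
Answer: $- \frac{4888791}{224} \approx -21825.0$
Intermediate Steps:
$Z{\left(X \right)} = - \frac{3}{7} - \frac{17}{99 + X}$ ($Z{\left(X \right)} = - \frac{3}{7} + \frac{X - \left(17 + X\right)}{X + 99} = - \frac{3}{7} - \frac{17}{99 + X}$)
$\left(Z{\left(-67 \right)} - 19993\right) - 1831 = \left(\frac{-416 - -201}{7 \left(99 - 67\right)} - 19993\right) - 1831 = \left(\frac{-416 + 201}{7 \cdot 32} - 19993\right) - 1831 = \left(\frac{1}{7} \cdot \frac{1}{32} \left(-215\right) - 19993\right) - 1831 = \left(- \frac{215}{224} - 19993\right) - 1831 = - \frac{4478647}{224} - 1831 = - \frac{4888791}{224}$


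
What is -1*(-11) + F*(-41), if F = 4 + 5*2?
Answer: -563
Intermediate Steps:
F = 14 (F = 4 + 10 = 14)
-1*(-11) + F*(-41) = -1*(-11) + 14*(-41) = 11 - 574 = -563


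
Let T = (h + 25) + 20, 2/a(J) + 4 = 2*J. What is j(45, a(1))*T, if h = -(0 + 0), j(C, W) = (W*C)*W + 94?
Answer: 6255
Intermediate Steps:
a(J) = 2/(-4 + 2*J)
j(C, W) = 94 + C*W**2 (j(C, W) = (C*W)*W + 94 = C*W**2 + 94 = 94 + C*W**2)
h = 0 (h = -1*0 = 0)
T = 45 (T = (0 + 25) + 20 = 25 + 20 = 45)
j(45, a(1))*T = (94 + 45*(1/(-2 + 1))**2)*45 = (94 + 45*(1/(-1))**2)*45 = (94 + 45*(-1)**2)*45 = (94 + 45*1)*45 = (94 + 45)*45 = 139*45 = 6255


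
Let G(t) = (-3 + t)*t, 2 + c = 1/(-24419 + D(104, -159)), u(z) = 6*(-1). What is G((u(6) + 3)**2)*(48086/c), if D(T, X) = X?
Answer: -63820316232/49157 ≈ -1.2983e+6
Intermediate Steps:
u(z) = -6
c = -49157/24578 (c = -2 + 1/(-24419 - 159) = -2 + 1/(-24578) = -2 - 1/24578 = -49157/24578 ≈ -2.0000)
G(t) = t*(-3 + t)
G((u(6) + 3)**2)*(48086/c) = ((-6 + 3)**2*(-3 + (-6 + 3)**2))*(48086/(-49157/24578)) = ((-3)**2*(-3 + (-3)**2))*(48086*(-24578/49157)) = (9*(-3 + 9))*(-1181857708/49157) = (9*6)*(-1181857708/49157) = 54*(-1181857708/49157) = -63820316232/49157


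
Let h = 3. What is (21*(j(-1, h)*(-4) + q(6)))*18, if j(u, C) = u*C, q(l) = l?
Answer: 6804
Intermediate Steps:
j(u, C) = C*u
(21*(j(-1, h)*(-4) + q(6)))*18 = (21*((3*(-1))*(-4) + 6))*18 = (21*(-3*(-4) + 6))*18 = (21*(12 + 6))*18 = (21*18)*18 = 378*18 = 6804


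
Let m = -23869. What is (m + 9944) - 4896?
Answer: -18821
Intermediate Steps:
(m + 9944) - 4896 = (-23869 + 9944) - 4896 = -13925 - 4896 = -18821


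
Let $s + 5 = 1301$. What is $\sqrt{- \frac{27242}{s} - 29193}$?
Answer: $\frac{i \sqrt{37861370}}{36} \approx 170.92 i$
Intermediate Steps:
$s = 1296$ ($s = -5 + 1301 = 1296$)
$\sqrt{- \frac{27242}{s} - 29193} = \sqrt{- \frac{27242}{1296} - 29193} = \sqrt{\left(-27242\right) \frac{1}{1296} - 29193} = \sqrt{- \frac{13621}{648} - 29193} = \sqrt{- \frac{18930685}{648}} = \frac{i \sqrt{37861370}}{36}$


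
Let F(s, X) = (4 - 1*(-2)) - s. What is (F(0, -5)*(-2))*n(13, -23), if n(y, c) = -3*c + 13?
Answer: -984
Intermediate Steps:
F(s, X) = 6 - s (F(s, X) = (4 + 2) - s = 6 - s)
n(y, c) = 13 - 3*c
(F(0, -5)*(-2))*n(13, -23) = ((6 - 1*0)*(-2))*(13 - 3*(-23)) = ((6 + 0)*(-2))*(13 + 69) = (6*(-2))*82 = -12*82 = -984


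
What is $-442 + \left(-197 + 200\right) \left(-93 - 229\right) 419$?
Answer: $-405196$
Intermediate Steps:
$-442 + \left(-197 + 200\right) \left(-93 - 229\right) 419 = -442 + 3 \left(-322\right) 419 = -442 - 404754 = -405196$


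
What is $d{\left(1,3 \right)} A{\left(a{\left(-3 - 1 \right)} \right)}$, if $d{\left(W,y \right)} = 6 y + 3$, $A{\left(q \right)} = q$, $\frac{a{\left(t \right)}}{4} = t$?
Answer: $-336$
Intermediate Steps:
$a{\left(t \right)} = 4 t$
$d{\left(W,y \right)} = 3 + 6 y$
$d{\left(1,3 \right)} A{\left(a{\left(-3 - 1 \right)} \right)} = \left(3 + 6 \cdot 3\right) 4 \left(-3 - 1\right) = \left(3 + 18\right) 4 \left(-3 - 1\right) = 21 \cdot 4 \left(-4\right) = 21 \left(-16\right) = -336$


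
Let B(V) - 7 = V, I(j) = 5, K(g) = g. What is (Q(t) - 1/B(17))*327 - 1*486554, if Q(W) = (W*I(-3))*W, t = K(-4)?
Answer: -3683261/8 ≈ -4.6041e+5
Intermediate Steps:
B(V) = 7 + V
t = -4
Q(W) = 5*W**2 (Q(W) = (W*5)*W = (5*W)*W = 5*W**2)
(Q(t) - 1/B(17))*327 - 1*486554 = (5*(-4)**2 - 1/(7 + 17))*327 - 1*486554 = (5*16 - 1/24)*327 - 486554 = (80 - 1*1/24)*327 - 486554 = (80 - 1/24)*327 - 486554 = (1919/24)*327 - 486554 = 209171/8 - 486554 = -3683261/8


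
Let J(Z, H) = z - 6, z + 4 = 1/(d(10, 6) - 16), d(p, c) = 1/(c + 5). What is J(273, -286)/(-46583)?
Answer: 1761/8152025 ≈ 0.00021602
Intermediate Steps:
d(p, c) = 1/(5 + c)
z = -711/175 (z = -4 + 1/(1/(5 + 6) - 16) = -4 + 1/(1/11 - 16) = -4 + 1/(-175/11) = -4 - 11/175 = -711/175 ≈ -4.0629)
J(Z, H) = -1761/175 (J(Z, H) = -711/175 - 6 = -1761/175)
J(273, -286)/(-46583) = -1761/175/(-46583) = -1761/175*(-1/46583) = 1761/8152025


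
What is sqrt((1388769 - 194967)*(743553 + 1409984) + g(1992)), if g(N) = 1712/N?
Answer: 4*sqrt(9962385694538685)/249 ≈ 1.6034e+6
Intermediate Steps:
sqrt((1388769 - 194967)*(743553 + 1409984) + g(1992)) = sqrt((1388769 - 194967)*(743553 + 1409984) + 1712/1992) = sqrt(1193802*2153537 + 1712*(1/1992)) = sqrt(2570896777674 + 214/249) = sqrt(640153297641040/249) = 4*sqrt(9962385694538685)/249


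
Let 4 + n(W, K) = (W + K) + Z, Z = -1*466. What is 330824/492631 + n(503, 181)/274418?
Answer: 45444741733/67593406879 ≈ 0.67233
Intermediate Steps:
Z = -466
n(W, K) = -470 + K + W (n(W, K) = -4 + ((W + K) - 466) = -4 + ((K + W) - 466) = -4 + (-466 + K + W) = -470 + K + W)
330824/492631 + n(503, 181)/274418 = 330824/492631 + (-470 + 181 + 503)/274418 = 330824*(1/492631) + 214*(1/274418) = 330824/492631 + 107/137209 = 45444741733/67593406879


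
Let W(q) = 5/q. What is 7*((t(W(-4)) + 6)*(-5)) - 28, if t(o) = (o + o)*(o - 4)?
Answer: -5579/8 ≈ -697.38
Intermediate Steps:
t(o) = 2*o*(-4 + o) (t(o) = (2*o)*(-4 + o) = 2*o*(-4 + o))
7*((t(W(-4)) + 6)*(-5)) - 28 = 7*((2*(5/(-4))*(-4 + 5/(-4)) + 6)*(-5)) - 28 = 7*((2*(5*(-¼))*(-4 + 5*(-¼)) + 6)*(-5)) - 28 = 7*((2*(-5/4)*(-4 - 5/4) + 6)*(-5)) - 28 = 7*((2*(-5/4)*(-21/4) + 6)*(-5)) - 28 = 7*((105/8 + 6)*(-5)) - 28 = 7*((153/8)*(-5)) - 28 = 7*(-765/8) - 28 = -5355/8 - 28 = -5579/8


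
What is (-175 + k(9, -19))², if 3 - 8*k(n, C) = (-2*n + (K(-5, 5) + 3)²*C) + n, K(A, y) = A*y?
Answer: 952576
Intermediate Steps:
k(n, C) = 3/8 - 121*C/2 + n/8 (k(n, C) = 3/8 - ((-2*n + (-5*5 + 3)²*C) + n)/8 = 3/8 - ((-2*n + (-25 + 3)²*C) + n)/8 = 3/8 - ((-2*n + (-22)²*C) + n)/8 = 3/8 - ((-2*n + 484*C) + n)/8 = 3/8 - (-n + 484*C)/8 = 3/8 + (-121*C/2 + n/8) = 3/8 - 121*C/2 + n/8)
(-175 + k(9, -19))² = (-175 + (3/8 - 121/2*(-19) + (⅛)*9))² = (-175 + (3/8 + 2299/2 + 9/8))² = (-175 + 1151)² = 976² = 952576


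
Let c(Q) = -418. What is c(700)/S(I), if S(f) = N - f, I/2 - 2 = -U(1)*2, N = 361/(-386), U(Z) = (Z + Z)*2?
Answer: -161348/4271 ≈ -37.778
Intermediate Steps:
U(Z) = 4*Z (U(Z) = (2*Z)*2 = 4*Z)
N = -361/386 (N = 361*(-1/386) = -361/386 ≈ -0.93523)
I = -12 (I = 4 + 2*(-4*2) = 4 + 2*(-8) = 4 - 16 = -12)
S(f) = -361/386 - f
c(700)/S(I) = -418/(-361/386 - 1*(-12)) = -418/(-361/386 + 12) = -418/4271/386 = -418*386/4271 = -161348/4271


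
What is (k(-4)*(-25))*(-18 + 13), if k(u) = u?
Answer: -500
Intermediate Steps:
(k(-4)*(-25))*(-18 + 13) = (-4*(-25))*(-18 + 13) = 100*(-5) = -500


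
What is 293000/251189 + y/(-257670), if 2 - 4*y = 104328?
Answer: 164097391807/129447739260 ≈ 1.2677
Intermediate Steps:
y = -52163/2 (y = ½ - ¼*104328 = ½ - 26082 = -52163/2 ≈ -26082.)
293000/251189 + y/(-257670) = 293000/251189 - 52163/2/(-257670) = 293000*(1/251189) - 52163/2*(-1/257670) = 293000/251189 + 52163/515340 = 164097391807/129447739260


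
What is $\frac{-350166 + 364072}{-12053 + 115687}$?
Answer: $\frac{6953}{51817} \approx 0.13418$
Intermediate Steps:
$\frac{-350166 + 364072}{-12053 + 115687} = \frac{13906}{103634} = 13906 \cdot \frac{1}{103634} = \frac{6953}{51817}$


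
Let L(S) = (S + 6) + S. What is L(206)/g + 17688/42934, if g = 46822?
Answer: 211533487/502563937 ≈ 0.42091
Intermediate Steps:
L(S) = 6 + 2*S (L(S) = (6 + S) + S = 6 + 2*S)
L(206)/g + 17688/42934 = (6 + 2*206)/46822 + 17688/42934 = (6 + 412)*(1/46822) + 17688*(1/42934) = 418*(1/46822) + 8844/21467 = 209/23411 + 8844/21467 = 211533487/502563937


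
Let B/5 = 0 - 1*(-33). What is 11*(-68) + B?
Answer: -583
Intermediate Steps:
B = 165 (B = 5*(0 - 1*(-33)) = 5*(0 + 33) = 5*33 = 165)
11*(-68) + B = 11*(-68) + 165 = -748 + 165 = -583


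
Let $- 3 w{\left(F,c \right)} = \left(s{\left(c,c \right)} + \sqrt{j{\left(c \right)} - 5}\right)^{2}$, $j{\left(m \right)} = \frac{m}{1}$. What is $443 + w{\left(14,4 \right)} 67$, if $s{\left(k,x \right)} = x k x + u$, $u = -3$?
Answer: $-82637 - \frac{8174 i}{3} \approx -82637.0 - 2724.7 i$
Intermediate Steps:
$s{\left(k,x \right)} = -3 + k x^{2}$ ($s{\left(k,x \right)} = x k x - 3 = k x x - 3 = k x^{2} - 3 = -3 + k x^{2}$)
$j{\left(m \right)} = m$ ($j{\left(m \right)} = m 1 = m$)
$w{\left(F,c \right)} = - \frac{\left(-3 + c^{3} + \sqrt{-5 + c}\right)^{2}}{3}$ ($w{\left(F,c \right)} = - \frac{\left(\left(-3 + c c^{2}\right) + \sqrt{c - 5}\right)^{2}}{3} = - \frac{\left(\left(-3 + c^{3}\right) + \sqrt{-5 + c}\right)^{2}}{3} = - \frac{\left(-3 + c^{3} + \sqrt{-5 + c}\right)^{2}}{3}$)
$443 + w{\left(14,4 \right)} 67 = 443 + - \frac{\left(-3 + 4^{3} + \sqrt{-5 + 4}\right)^{2}}{3} \cdot 67 = 443 + - \frac{\left(-3 + 64 + \sqrt{-1}\right)^{2}}{3} \cdot 67 = 443 + - \frac{\left(-3 + 64 + i\right)^{2}}{3} \cdot 67 = 443 + - \frac{\left(61 + i\right)^{2}}{3} \cdot 67 = 443 - \frac{67 \left(61 + i\right)^{2}}{3}$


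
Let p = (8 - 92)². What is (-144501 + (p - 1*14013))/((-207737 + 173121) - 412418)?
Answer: 75729/223517 ≈ 0.33881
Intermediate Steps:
p = 7056 (p = (-84)² = 7056)
(-144501 + (p - 1*14013))/((-207737 + 173121) - 412418) = (-144501 + (7056 - 1*14013))/((-207737 + 173121) - 412418) = (-144501 + (7056 - 14013))/(-34616 - 412418) = (-144501 - 6957)/(-447034) = -151458*(-1/447034) = 75729/223517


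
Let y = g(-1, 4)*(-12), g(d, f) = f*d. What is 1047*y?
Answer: 50256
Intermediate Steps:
g(d, f) = d*f
y = 48 (y = -1*4*(-12) = -4*(-12) = 48)
1047*y = 1047*48 = 50256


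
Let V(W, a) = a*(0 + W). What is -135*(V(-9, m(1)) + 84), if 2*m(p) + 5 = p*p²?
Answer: -13770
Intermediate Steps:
m(p) = -5/2 + p³/2 (m(p) = -5/2 + (p*p²)/2 = -5/2 + p³/2)
V(W, a) = W*a (V(W, a) = a*W = W*a)
-135*(V(-9, m(1)) + 84) = -135*(-9*(-5/2 + (½)*1³) + 84) = -135*(-9*(-5/2 + (½)*1) + 84) = -135*(-9*(-5/2 + ½) + 84) = -135*(-9*(-2) + 84) = -135*(18 + 84) = -135*102 = -13770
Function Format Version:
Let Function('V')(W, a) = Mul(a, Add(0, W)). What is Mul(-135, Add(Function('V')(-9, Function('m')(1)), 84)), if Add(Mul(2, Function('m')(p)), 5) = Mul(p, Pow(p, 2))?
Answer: -13770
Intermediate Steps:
Function('m')(p) = Add(Rational(-5, 2), Mul(Rational(1, 2), Pow(p, 3))) (Function('m')(p) = Add(Rational(-5, 2), Mul(Rational(1, 2), Mul(p, Pow(p, 2)))) = Add(Rational(-5, 2), Mul(Rational(1, 2), Pow(p, 3))))
Function('V')(W, a) = Mul(W, a) (Function('V')(W, a) = Mul(a, W) = Mul(W, a))
Mul(-135, Add(Function('V')(-9, Function('m')(1)), 84)) = Mul(-135, Add(Mul(-9, Add(Rational(-5, 2), Mul(Rational(1, 2), Pow(1, 3)))), 84)) = Mul(-135, Add(Mul(-9, Add(Rational(-5, 2), Mul(Rational(1, 2), 1))), 84)) = Mul(-135, Add(Mul(-9, Add(Rational(-5, 2), Rational(1, 2))), 84)) = Mul(-135, Add(Mul(-9, -2), 84)) = Mul(-135, Add(18, 84)) = Mul(-135, 102) = -13770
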